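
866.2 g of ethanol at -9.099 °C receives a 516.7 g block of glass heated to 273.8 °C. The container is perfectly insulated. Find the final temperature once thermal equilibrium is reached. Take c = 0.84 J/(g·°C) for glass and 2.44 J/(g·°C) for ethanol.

Conservation of energy gives ΣQ = 0:
516.7×0.84×(T − 273.8) + 866.2×2.44×(T − (-9.099)) = 0
434.03(T − 273.8) + 2113.5(T − (-9.099)) = 0
2547.6 T = 99606
T ≈ 39.10 °C

T_f ≈ 39.1 °C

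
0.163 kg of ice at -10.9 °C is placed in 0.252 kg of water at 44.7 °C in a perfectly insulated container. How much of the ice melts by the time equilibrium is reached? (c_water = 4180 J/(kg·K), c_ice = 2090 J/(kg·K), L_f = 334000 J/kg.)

m_melted ≈ 0.13 kg

Cooling the water to 0 °C releases 0.252×4180×44.7 = 47085 J.
Of that, 0.163×2090×10.9 = 3713.3 J goes to bring the ice to 0 °C, leaving 43372 J.
Fully melting the ice requires m_ice L_f = 0.163×334000 = 54442 J.
That's not enough to melt it all — equilibrium is at 0 °C with ice remaining.
Mass melted = 43372/334000 ≈ 0.1299 kg.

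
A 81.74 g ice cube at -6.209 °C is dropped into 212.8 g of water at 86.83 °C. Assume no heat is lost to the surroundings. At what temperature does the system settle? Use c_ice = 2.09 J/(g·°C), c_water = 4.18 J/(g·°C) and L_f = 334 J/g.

T_f ≈ 39.7 °C

Setting the total heat transfer to zero:
warm ice to 0 °C: 81.74×2.09×(0 − (-6.209)) = 1060.7; fusion: m_ice L_f = 81.74×334 = 27301; meltwater 0→T: 81.74×4.18×T = 341.67 T; water: 889.5(T − 86.83)
1231.2 T = 77236 − 28362 = 48874
T ≈ 39.70 °C — above 0 °C, consistent with complete melting.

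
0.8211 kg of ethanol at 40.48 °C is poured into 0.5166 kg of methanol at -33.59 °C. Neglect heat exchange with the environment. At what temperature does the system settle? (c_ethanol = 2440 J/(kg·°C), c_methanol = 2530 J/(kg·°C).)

T_f ≈ 11.2 °C

Energy conservation, ΣQ = 0:
0.8211×2440×(T − 40.48) + 0.5166×2530×(T − (-33.59)) = 0
2003.5(T − 40.48) + 1307(T − (-33.59)) = 0
3310.5 T = 37199
T ≈ 11.24 °C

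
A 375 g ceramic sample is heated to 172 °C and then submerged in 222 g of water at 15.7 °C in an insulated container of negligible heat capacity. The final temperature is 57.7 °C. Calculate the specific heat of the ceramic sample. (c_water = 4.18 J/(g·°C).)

c ≈ 0.909 J/(g·°C)

Heat lost by the ceramic sample = heat gained by the water:
375·c·(172 − 57.7) = 222·4.18·(57.7 − 15.7)
42862 c = 38974  ⇒  c ≈ 0.9093 J/(g·°C)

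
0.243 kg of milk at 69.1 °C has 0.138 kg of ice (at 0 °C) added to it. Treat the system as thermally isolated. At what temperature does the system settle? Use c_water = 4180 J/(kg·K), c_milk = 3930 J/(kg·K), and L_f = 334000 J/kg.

T_f ≈ 13.0 °C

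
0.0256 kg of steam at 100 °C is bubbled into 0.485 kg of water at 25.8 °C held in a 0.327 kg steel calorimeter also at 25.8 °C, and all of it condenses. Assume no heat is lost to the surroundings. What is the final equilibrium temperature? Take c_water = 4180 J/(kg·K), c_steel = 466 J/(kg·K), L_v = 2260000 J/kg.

Let T be the final temperature. ΣQ_i = 0:
condense steam: −0.0256·2260000 = −57856
  condensed water 100 °C→T: 107.01(T − 100)
  original water: 2027.3(T − 25.8)
  steel cup: 0.327·466·(T − 25.8) = 152.38(T − 25.8)
2286.7 T = 57856 + 10701 + 56236 = 124793
T ≈ 54.57 °C (< 100 °C, so full condensation is consistent).

T_f ≈ 54.6 °C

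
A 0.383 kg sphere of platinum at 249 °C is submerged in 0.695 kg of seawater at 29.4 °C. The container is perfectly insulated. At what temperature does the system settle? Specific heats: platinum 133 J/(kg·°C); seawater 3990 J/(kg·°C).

Set heat shed by the hot body equal to heat absorbed by the cold body:
0.383·133·(249 − T) = 0.695·3990·(T − 29.4)
50.94(249 − T) = 2773(T − 29.4)
2824 T = 94211  ⇒  T ≈ 33.36 °C

T_f ≈ 33.4 °C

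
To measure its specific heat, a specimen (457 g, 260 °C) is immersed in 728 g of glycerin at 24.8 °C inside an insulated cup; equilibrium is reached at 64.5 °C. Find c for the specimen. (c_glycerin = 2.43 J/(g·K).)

m_s c (T_s − T_f) = m_glycerin c_glycerin (T_f − T_0):
457·c·(260 − 64.5) = 728·2.43·(64.5 − 24.8)
89344 c = 70231  ⇒  c ≈ 0.7861 J/(g·K)

c ≈ 0.786 J/(g·K)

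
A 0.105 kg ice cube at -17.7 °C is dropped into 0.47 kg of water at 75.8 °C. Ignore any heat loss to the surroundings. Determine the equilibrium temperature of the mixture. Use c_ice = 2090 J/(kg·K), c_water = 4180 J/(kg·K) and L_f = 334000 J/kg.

Energy conservation, ΣQ = 0:
ice -17.7→0 °C: 0.105·2090·17.7 = 3884.3
  latent heat to melt: 0.105·334000 = 35070
  warm the meltwater: 438.9 T
  water cools: 0.47·4180·(T − 75.8) = 1964.6(T − 75.8)
2403.5 T = 148917 − 38954 = 109962
T ≈ 45.75 °C — above 0 °C, consistent with complete melting.

T_f ≈ 45.8 °C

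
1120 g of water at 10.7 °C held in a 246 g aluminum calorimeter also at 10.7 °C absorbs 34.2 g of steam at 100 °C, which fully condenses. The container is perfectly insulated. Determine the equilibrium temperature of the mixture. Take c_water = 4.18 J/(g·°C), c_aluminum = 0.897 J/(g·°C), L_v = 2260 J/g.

T_f ≈ 28.6 °C

Net heat exchanged in the isolated system is zero:
latent heat released on condensation: 34.2×2260 = 77292
  condensate cools 100→T: 34.2×4.18×(T − 100) = 142.96(T − 100)
  water warms: 1120×4.18×(T − 10.7) = 4681.6(T − 10.7)
  aluminum cup: 246×0.897×(T − 10.7) = 220.66(T − 10.7)
5045.2 T = 77292 + 14296 + 52454 = 144042
T ≈ 28.55 °C, under the boiling point, so the assumption holds.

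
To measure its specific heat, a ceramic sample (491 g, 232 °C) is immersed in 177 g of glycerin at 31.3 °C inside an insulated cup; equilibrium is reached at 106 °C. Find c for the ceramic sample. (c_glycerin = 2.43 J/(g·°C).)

Setting the total heat transfer to zero:
491×c×(106 − 232) + 177×2.43×(106 − 31.3) = 0
-61866 c = -32129
c = -32129/-61866 ≈ 0.5193 J/(g·°C)

c ≈ 0.519 J/(g·°C)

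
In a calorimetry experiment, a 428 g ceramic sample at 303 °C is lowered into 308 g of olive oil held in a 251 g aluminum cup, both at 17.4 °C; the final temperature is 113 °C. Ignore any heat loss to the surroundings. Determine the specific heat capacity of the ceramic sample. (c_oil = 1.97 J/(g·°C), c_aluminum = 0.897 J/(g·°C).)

c ≈ 0.978 J/(g·°C)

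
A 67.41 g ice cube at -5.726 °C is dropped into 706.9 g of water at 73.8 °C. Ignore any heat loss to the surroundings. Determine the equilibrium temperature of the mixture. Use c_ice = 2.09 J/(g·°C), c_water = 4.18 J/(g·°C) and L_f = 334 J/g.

Energy conservation, ΣQ = 0:
warm ice to 0 °C: 67.41·2.09·(0 − (-5.726)) = 806.72
  fusion: m_ice L_f = 67.41·334 = 22515
  warm the meltwater: 281.77 T
  water: 2954.8(T − 73.8)
3236.6 T = 218067 − 23322 = 194746
T ≈ 60.17 °C. Since T > 0 °C, the all-ice-melts assumption holds.

T_f ≈ 60.2 °C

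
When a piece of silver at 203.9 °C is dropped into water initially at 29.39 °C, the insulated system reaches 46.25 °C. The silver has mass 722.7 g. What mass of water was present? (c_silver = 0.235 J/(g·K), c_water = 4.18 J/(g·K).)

|Q_silver| = |Q_water|:
722.7×0.235×(203.9 − 46.25) = m×4.18×(46.25 − 29.39)
70.47 m = 26774  ⇒  m ≈ 379.9 g

m ≈ 380 g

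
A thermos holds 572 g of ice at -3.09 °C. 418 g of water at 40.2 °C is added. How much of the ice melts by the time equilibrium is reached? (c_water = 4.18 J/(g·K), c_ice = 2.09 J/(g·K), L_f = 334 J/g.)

m_melted ≈ 199 g

Water can give up m c ΔT = 418×4.18×40.2 = 70239 J before reaching 0 °C.
Of that, 572×2.09×3.09 = 3694 J goes to bring the ice to 0 °C, leaving 66545 J.
Fully melting the ice requires m_ice L_f = 572×334 = 191048 J.
Since 66545 < 191048 J, not all the ice melts; equilibrium is at 0 °C.
m_melted×334 = 66545  ⇒  m_melted ≈ 199.2 g.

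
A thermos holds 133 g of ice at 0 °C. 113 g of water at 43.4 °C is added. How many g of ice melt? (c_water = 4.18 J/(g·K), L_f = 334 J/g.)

Heat available from the water dropping to 0 °C: 113×4.18×43.4 = 20500 J.
To melt every bit of ice: 133×334 = 44422 J.
That's not enough to melt it all — equilibrium is at 0 °C with ice remaining.
Mass melted = 20500/334 ≈ 61.38 g.

m_melted ≈ 61.4 g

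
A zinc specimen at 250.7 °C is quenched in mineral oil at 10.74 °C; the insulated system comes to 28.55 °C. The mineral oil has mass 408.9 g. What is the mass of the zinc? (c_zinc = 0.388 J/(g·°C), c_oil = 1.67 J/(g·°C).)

|Q_zinc| = |Q_oil|:
m·0.388·(250.7 − 28.55) = 408.9·1.67·(28.55 − 10.74)
86.19 m = 12162  ⇒  m ≈ 141.1 g

m ≈ 141 g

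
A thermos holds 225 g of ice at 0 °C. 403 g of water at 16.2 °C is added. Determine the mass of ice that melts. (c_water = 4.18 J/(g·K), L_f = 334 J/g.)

Cooling the water to 0 °C releases 403×4.18×16.2 = 27290 J.
Fully melting the ice requires m_ice L_f = 225×334 = 75150 J.
27290 J < 75150 J, so only part of the ice melts and the system sits at 0 °C.
Mass melted = 27290/334 ≈ 81.71 g.

m_melted ≈ 81.7 g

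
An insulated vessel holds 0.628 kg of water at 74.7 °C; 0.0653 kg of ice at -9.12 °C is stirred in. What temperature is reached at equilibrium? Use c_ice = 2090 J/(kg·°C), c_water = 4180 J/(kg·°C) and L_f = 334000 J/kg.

Sum of m c ΔT and latent-heat terms is zero:
ice -9.12→0 °C: 0.0653×2090×9.12 = 1244.7
  fusion: m_ice L_f = 0.0653×334000 = 21810
  meltwater 0→T: 0.0653×4180×T = 272.95 T
  water: 2625(T − 74.7)
2898 T = 196090 − 23055 = 173036
T ≈ 59.71 °C (positive, so assuming full melt was valid).

T_f ≈ 59.7 °C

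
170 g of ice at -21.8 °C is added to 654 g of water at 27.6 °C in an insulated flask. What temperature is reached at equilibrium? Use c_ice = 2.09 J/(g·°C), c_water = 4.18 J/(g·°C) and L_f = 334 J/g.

T_f ≈ 3.2 °C

Energy conservation, ΣQ = 0:
warm ice to 0 °C: 170·2.09·(0 − (-21.8)) = 7745.5
  melt ice: 170·334 = 56780
  warm the meltwater: 710.6 T
  water cools: 654·4.18·(T − 27.6) = 2733.7(T − 27.6)
3444.3 T = 75451 − 64526 = 10925
T ≈ 3.17 °C. Since T > 0 °C, the all-ice-melts assumption holds.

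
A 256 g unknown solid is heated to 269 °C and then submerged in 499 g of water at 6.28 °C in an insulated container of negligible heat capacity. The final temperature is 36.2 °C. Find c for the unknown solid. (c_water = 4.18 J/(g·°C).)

c ≈ 1.05 J/(g·°C)

Heat lost by the unknown solid = heat gained by the water:
256·c·(269 − 36.2) = 499·4.18·(36.2 − 6.28)
59597 c = 62408  ⇒  c ≈ 1.047 J/(g·°C)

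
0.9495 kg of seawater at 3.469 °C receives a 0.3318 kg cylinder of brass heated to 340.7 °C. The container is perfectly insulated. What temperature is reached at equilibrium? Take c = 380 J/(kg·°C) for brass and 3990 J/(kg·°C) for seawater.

T_f ≈ 14.3 °C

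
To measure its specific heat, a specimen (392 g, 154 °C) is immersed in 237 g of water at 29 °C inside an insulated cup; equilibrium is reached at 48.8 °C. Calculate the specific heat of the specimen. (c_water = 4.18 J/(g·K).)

c ≈ 0.476 J/(g·K)

m_s c (T_s − T_f) = m_water c_water (T_f − T_0):
392×c×(154 − 48.8) = 237×4.18×(48.8 − 29)
41238 c = 19615  ⇒  c ≈ 0.4757 J/(g·K)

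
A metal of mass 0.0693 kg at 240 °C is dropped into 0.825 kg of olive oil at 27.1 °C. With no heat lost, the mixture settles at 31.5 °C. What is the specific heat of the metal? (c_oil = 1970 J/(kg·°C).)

Heat lost by the metal = heat gained by the oil:
0.0693·c·(240 − 31.5) = 0.825·1970·(31.5 − 27.1)
14.45 c = 7151.1  ⇒  c ≈ 494.9 J/(kg·°C)

c ≈ 495 J/(kg·°C)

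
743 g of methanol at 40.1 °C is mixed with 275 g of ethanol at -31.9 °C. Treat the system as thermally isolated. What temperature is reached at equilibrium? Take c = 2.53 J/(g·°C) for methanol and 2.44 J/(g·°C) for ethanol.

Setting the total heat transfer to zero:
743×2.53×(T − 40.1) + 275×2.44×(T − (-31.9)) = 0
1879.8(T − 40.1) + 671(T − (-31.9)) = 0
2550.8 T = 53975
T = 53975 / 2550.8 = 21.2 °C

T_f ≈ 21.2 °C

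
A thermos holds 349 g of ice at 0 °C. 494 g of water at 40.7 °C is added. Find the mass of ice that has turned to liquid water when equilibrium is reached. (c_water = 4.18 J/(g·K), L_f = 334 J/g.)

m_melted ≈ 252 g

Water can give up m c ΔT = 494×4.18×40.7 = 84042 J before reaching 0 °C.
To melt every bit of ice: 349×334 = 116566 J.
84042 J < 116566 J, so only part of the ice melts and the system sits at 0 °C.
m_melt = 84042 / L_f = 251.6 g.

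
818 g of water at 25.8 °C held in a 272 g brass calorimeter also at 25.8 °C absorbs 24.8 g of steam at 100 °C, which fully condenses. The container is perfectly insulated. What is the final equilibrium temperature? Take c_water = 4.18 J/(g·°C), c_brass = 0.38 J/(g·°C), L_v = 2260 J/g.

T_f ≈ 43.4 °C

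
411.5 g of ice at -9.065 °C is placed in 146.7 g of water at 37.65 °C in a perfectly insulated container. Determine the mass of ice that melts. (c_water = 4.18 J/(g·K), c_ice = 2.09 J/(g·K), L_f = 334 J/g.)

Cooling the water to 0 °C releases 146.7×4.18×37.65 = 23087 J.
Warming the ice to 0 °C takes 411.5×2.09×9.065 = 7796.2 J, leaving 15291 J for melting.
To melt every bit of ice: 411.5×334 = 137441 J.
15291 J < 137441 J, so only part of the ice melts and the system sits at 0 °C.
m_melt = 15291 / L_f = 45.78 g.

m_melted ≈ 45.8 g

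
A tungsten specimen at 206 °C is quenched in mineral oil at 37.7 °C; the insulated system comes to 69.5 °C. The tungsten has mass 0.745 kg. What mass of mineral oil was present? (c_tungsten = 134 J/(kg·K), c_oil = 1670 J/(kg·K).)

m ≈ 0.257 kg

Heat gained plus heat lost sum to zero:
0.745·134·(69.5 − 206) + m·1670·(69.5 − 37.7) = 0
53106 m = 13627
m = 13627/53106 ≈ 0.2566 kg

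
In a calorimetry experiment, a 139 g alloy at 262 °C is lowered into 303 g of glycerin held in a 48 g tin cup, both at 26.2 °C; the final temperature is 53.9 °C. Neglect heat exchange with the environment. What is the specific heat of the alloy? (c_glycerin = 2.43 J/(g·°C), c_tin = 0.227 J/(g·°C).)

c ≈ 0.716 J/(g·°C)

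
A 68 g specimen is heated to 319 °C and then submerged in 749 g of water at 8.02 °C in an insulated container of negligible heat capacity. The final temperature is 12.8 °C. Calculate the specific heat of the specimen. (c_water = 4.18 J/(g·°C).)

c ≈ 0.719 J/(g·°C)

m_s c (T_s − T_f) = m_water c_water (T_f − T_0):
68·c·(319 − 12.8) = 749·4.18·(12.8 − 8.02)
20822 c = 14965  ⇒  c ≈ 0.7187 J/(g·°C)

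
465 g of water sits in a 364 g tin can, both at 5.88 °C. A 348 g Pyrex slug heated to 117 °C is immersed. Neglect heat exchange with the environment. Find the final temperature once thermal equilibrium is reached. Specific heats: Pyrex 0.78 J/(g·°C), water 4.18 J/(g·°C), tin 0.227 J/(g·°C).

T_f ≈ 19.0 °C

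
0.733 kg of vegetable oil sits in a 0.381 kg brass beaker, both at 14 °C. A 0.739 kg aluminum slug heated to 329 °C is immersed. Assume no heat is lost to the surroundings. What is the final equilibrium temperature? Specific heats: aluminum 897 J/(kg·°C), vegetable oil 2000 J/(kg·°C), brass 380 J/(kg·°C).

Let T be the final temperature. ΣQ_i = 0:
0.739*897*(T − 329) + 0.733*2000*(T − 14) + 0.381*380*(T − 14) = 0
2273.7 T = 240639
T = 240639 / 2273.7 = 106 °C

T_f ≈ 105.8 °C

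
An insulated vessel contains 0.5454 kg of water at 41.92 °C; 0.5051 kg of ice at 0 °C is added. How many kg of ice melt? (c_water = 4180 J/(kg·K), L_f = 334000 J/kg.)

Heat available from the water dropping to 0 °C: 0.5454×4180×41.92 = 95568 J.
Melting all 0.5051 kg of ice would need 0.5051×334000 = 168703 J.
Since 95568 < 168703 J, not all the ice melts; equilibrium is at 0 °C.
m_melted×334000 = 95568  ⇒  m_melted ≈ 0.2861 kg.

m_melted ≈ 0.286 kg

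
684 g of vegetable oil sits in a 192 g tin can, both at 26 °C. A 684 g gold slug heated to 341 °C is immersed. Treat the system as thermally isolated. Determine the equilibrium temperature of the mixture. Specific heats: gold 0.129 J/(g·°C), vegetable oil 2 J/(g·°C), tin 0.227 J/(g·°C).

Taking heat into each body as positive, Σ m c ΔT = 0:
684×0.129×(T − 341) + 684×2×(T − 26) + 192×0.227×(T − 26) = 0
88.24(T − 341) + 1368(T − 26) + 43.58(T − 26) = 0
1499.8 T = 66790
T = 66790/1499.8 ≈ 44.53 °C

T_f ≈ 44.5 °C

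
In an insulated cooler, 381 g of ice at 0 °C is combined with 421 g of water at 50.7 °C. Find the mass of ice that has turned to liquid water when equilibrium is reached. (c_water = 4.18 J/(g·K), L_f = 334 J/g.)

Heat available from the water dropping to 0 °C: 421·4.18·50.7 = 89221 J.
Melting all 381 g of ice would need 381·334 = 127254 J.
89221 J < 127254 J, so only part of the ice melts and the system sits at 0 °C.
m_melted·334 = 89221  ⇒  m_melted ≈ 267.1 g.

m_melted ≈ 267 g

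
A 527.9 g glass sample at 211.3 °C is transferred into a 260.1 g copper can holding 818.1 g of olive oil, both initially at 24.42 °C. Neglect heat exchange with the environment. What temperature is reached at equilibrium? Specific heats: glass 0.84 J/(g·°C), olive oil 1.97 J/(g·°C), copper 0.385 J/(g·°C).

T_f ≈ 62.9 °C

Heat gained plus heat lost sum to zero:
527.9×0.84×(T − 211.3) + 818.1×1.97×(T − 24.42) + 260.1×0.385×(T − 24.42) = 0
443.44(T − 211.3) + 1611.7(T − 24.42) + 100.14(T − 24.42) = 0
(443.44 + 1611.7 + 100.14) T = 443.44×211.3 + 1611.7×24.42 + 100.14×24.42
T = 135500/2155.2 ≈ 62.87 °C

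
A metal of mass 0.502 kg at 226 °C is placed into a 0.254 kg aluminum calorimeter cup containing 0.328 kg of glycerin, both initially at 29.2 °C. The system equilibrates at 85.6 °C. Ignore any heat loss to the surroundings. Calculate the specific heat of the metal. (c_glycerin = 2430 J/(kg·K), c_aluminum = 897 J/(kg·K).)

c ≈ 820 J/(kg·K)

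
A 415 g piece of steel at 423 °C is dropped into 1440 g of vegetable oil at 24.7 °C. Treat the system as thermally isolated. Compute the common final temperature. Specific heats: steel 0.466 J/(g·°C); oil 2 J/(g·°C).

Taking heat into each body as positive, Σ m c ΔT = 0:
415*0.466*(T − 423) + 1440*2*(T − 24.7) = 0
193.39(T − 423) + 2880(T − 24.7) = 0
3073.4 T = 152940
T = 152940/3073.4 ≈ 49.76 °C

T_f ≈ 49.8 °C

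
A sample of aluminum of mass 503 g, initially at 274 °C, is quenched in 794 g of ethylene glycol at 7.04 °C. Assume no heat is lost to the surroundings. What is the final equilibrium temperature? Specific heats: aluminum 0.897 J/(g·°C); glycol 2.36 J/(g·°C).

T_f = Σ m_i c_i T_i / Σ m_i c_i:
T_f = (451.19·274 + 1873.8·7.04) / (451.19 + 1873.8)
    = 136818 / 2325 ≈ 58.85 °C

T_f ≈ 58.8 °C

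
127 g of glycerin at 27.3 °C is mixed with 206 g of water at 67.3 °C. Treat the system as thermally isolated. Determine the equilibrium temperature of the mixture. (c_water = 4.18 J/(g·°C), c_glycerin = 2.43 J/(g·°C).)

Energy conservation, ΣQ = 0:
206·4.18·(T − 67.3) + 127·2.43·(T − 27.3) = 0
861.08(T − 67.3) + 308.61(T − 27.3) = 0
1169.7 T = 66376
T ≈ 56.75 °C

T_f ≈ 56.7 °C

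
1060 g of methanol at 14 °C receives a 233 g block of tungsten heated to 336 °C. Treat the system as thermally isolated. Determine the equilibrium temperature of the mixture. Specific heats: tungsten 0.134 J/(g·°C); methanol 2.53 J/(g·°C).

T_f ≈ 17.7 °C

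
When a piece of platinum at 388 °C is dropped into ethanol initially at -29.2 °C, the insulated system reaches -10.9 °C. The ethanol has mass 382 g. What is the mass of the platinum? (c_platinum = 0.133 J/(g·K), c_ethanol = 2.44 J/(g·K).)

m ≈ 322 g

|Q_platinum| = |Q_ethanol|:
m·0.133·(388 − -10.9) = 382·2.44·(-10.9 − (-29.2))
53.05 m = 17057  ⇒  m ≈ 321.5 g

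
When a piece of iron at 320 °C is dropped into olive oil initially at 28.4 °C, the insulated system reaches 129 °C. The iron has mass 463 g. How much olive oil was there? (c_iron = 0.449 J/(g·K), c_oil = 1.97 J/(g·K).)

Heat lost by the iron = heat gained by the oil:
463×0.449×(320 − 129) = m×1.97×(129 − 28.4)
198.18 m = 39706  ⇒  m ≈ 200.4 g

m ≈ 200 g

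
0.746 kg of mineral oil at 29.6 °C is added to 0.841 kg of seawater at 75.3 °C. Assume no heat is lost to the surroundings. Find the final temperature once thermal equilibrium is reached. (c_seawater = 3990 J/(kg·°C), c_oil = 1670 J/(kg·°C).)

T_f ≈ 62.9 °C

Set heat shed by the hot body equal to heat absorbed by the cold body:
0.841*3990*(75.3 − T) = 0.746*1670*(T − 29.6)
3355.6(75.3 − T) = 1245.8(T − 29.6)
4601.4 T = 289552  ⇒  T ≈ 62.93 °C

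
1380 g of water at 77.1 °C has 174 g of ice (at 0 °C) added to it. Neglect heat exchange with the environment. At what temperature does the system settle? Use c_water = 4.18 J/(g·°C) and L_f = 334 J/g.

Setting the total heat transfer to zero:
fusion: m_ice L_f = 174·334 = 58116; warm the meltwater: 727.32 T; water: 5768.4(T − 77.1)
6495.7 T = 444744 − 58116 = 386628
T ≈ 59.52 °C — above 0 °C, consistent with complete melting.

T_f ≈ 59.5 °C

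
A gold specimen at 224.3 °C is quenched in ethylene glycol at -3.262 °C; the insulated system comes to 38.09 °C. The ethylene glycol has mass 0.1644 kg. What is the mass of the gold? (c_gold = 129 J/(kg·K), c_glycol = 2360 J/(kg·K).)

Heat lost by the gold = heat gained by the glycol:
m×129×(224.3 − 38.09) = 0.1644×2360×(38.09 − (-3.262))
24021 m = 16044  ⇒  m ≈ 0.6679 kg

m ≈ 0.668 kg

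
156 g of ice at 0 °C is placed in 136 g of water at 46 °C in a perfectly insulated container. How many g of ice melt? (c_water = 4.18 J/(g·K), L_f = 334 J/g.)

m_melted ≈ 78.3 g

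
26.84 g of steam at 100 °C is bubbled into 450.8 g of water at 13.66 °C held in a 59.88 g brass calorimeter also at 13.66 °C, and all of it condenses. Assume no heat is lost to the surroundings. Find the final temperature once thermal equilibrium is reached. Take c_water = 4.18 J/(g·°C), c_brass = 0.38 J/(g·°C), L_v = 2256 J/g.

T_f ≈ 48.4 °C

Energy conservation, ΣQ = 0:
steam→water at 100 °C releases m L_v = 26.84·2256 = 60551
  condensate cools 100→T: 26.84·4.18·(T − 100) = 112.19(T − 100)
  water warms: 450.8·4.18·(T − 13.66) = 1884.3(T − 13.66)
  brass cup: 59.88·0.38·(T − 13.66) = 22.75(T − 13.66)
2019.3 T = 60551 + 11219 + 26051 = 97821
T ≈ 48.44 °C (< 100 °C, so full condensation is consistent).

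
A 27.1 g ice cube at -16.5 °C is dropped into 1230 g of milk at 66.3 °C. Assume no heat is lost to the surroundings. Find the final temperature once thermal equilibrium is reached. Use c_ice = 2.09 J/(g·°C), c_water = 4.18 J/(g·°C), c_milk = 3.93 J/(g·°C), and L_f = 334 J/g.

Taking heat into each body as positive, Σ m c ΔT = 0:
ice -16.5→0 °C: 27.1·2.09·16.5 = 934.54
  latent heat to melt: 27.1·334 = 9051.4
  warm the meltwater: 113.28 T
  milk cools: 1230·3.93·(T − 66.3) = 4833.9(T − 66.3)
4947.2 T = 320488 − 9985.9 = 310502
T ≈ 62.76 °C (positive, so assuming full melt was valid).

T_f ≈ 62.8 °C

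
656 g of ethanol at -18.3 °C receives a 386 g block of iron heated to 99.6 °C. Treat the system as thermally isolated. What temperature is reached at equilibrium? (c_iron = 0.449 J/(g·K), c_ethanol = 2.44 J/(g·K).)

T_f ≈ -6.8 °C

Conservation of energy gives ΣQ = 0:
386·0.449·(T − 99.6) + 656·2.44·(T − (-18.3)) = 0
(173.31 + 1600.6) T = 173.31·99.6 + 1600.6·(-18.3)
T ≈ -6.78 °C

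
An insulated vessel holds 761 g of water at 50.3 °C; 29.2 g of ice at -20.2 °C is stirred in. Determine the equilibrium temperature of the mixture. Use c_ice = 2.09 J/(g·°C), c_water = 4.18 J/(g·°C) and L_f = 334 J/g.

Conservation of energy gives ΣQ = 0:
warm ice to 0 °C: 29.2·2.09·(0 − (-20.2)) = 1232.8
  fusion: m_ice L_f = 29.2·334 = 9752.8
  meltwater 0→T: 29.2·4.18·T = 122.06 T
  water: 3181(T − 50.3)
3303 T = 160003 − 10986 = 149018
T ≈ 45.12 °C — above 0 °C, consistent with complete melting.

T_f ≈ 45.1 °C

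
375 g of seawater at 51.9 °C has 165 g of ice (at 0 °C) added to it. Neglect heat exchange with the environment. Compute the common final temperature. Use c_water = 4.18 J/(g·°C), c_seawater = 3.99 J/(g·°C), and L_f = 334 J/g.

T_f ≈ 10.3 °C

Let T be the final temperature. ΣQ_i = 0:
fusion: m_ice L_f = 165·334 = 55110; warm the meltwater: 689.7 T; seawater cools: 375·3.99·(T − 51.9) = 1496.2(T − 51.9)
2185.9 T = 77655 − 55110 = 22545
T ≈ 10.31 °C. Since T > 0 °C, the all-ice-melts assumption holds.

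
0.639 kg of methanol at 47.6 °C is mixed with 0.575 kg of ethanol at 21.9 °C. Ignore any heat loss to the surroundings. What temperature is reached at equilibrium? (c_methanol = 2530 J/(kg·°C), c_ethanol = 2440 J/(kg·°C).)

T_f ≈ 35.7 °C

T_f is the heat-capacity-weighted average of the initial temperatures:
T_f = (1616.7*47.6 + 1403*21.9) / (1616.7 + 1403)
    = 107679 / 3019.7 ≈ 35.66 °C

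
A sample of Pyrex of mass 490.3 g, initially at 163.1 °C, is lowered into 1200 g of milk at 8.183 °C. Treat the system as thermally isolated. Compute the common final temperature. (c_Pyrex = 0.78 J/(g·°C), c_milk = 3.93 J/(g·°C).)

Taking heat into each body as positive, Σ m c ΔT = 0:
490.3×0.78×(T − 163.1) + 1200×3.93×(T − 8.183) = 0
382.43(T − 163.1) + 4716(T − 8.183) = 0
5098.4 T = 100966
T = 100966 / 5098.4 = 19.8 °C

T_f ≈ 19.8 °C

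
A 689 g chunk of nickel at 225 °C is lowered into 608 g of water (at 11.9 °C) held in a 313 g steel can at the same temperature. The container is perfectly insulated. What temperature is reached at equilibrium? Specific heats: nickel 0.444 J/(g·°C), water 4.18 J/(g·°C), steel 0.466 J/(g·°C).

T_f ≈ 33.7 °C

Net heat exchanged in the isolated system is zero:
689*0.444*(T − 225) + 608*4.18*(T − 11.9) + 313*0.466*(T − 11.9) = 0
305.92(T − 225) + 2541.4(T − 11.9) + 145.86(T − 11.9) = 0
2993.2 T = 100810
T ≈ 33.68 °C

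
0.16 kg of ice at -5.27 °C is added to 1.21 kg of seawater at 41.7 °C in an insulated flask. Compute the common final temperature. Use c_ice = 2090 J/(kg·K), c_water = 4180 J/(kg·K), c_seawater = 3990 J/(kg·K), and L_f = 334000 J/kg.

Net heat exchanged in the isolated system is zero:
ice -5.27→0 °C: 0.16·2090·5.27 = 1762.3; latent heat to melt: 0.16·334000 = 53440; warm the meltwater: 668.8 T; seawater: 4827.9(T − 41.7)
5496.7 T = 201323 − 55202 = 146121
T ≈ 26.58 °C — above 0 °C, consistent with complete melting.

T_f ≈ 26.6 °C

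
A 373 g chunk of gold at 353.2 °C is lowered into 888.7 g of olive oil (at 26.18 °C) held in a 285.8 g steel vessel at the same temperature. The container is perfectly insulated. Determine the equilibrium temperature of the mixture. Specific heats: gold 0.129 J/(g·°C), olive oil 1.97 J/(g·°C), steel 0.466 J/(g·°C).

T_f ≈ 34.3 °C

T_f is the heat-capacity-weighted average of the initial temperatures:
T_f = (48.12*353.2 + 1750.7*26.18 + 133.18*26.18) / (48.12 + 1750.7 + 133.18)
    = 66316 / 1932 ≈ 34.32 °C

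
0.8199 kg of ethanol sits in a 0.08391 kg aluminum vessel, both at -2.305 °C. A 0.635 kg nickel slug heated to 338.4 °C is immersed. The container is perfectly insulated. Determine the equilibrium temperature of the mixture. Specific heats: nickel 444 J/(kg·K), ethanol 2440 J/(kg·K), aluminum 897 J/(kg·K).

T_f ≈ 38.4 °C

Setting the total heat transfer to zero:
0.635×444×(T − 338.4) + 0.8199×2440×(T − (-2.305)) + 0.08391×897×(T − (-2.305)) = 0
(281.94 + 2000.6 + 75.27) T = 281.94×338.4 + 2000.6×(-2.305) + 75.27×(-2.305)
T ≈ 38.44 °C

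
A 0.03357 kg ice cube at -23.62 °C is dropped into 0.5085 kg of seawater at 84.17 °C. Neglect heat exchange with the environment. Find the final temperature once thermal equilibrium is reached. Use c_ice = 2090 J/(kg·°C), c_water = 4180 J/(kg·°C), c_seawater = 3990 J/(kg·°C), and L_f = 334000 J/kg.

Net heat exchanged in the isolated system is zero:
ice -23.62→0 °C: 0.03357×2090×23.62 = 1657.2; latent heat to melt: 0.03357×334000 = 11212; meltwater 0→T: 0.03357×4180×T = 140.32 T; seawater: 2028.9(T − 84.17)
2169.2 T = 170774 − 12870 = 157904
T ≈ 72.79 °C (positive, so assuming full melt was valid).

T_f ≈ 72.8 °C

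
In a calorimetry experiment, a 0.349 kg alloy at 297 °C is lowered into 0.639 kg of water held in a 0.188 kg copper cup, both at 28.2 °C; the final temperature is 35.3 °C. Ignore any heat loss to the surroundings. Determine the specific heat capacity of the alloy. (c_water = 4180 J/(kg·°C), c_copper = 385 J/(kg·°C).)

c ≈ 213 J/(kg·°C)

Setting the total heat transfer to zero:
0.349×c×(35.3 − 297) + 0.639×4180×(35.3 − 28.2) + 0.188×385×(35.3 − 28.2) = 0
-91.33 c = -19478
c = -19478/-91.33 ≈ 213.3 J/(kg·°C)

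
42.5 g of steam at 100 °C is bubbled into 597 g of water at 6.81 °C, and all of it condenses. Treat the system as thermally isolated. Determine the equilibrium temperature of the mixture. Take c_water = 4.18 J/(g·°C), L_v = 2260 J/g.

Let T be the final temperature. ΣQ_i = 0:
condense steam: −42.5·2260 = −96050; condensate cools 100→T: 42.5·4.18·(T − 100) = 177.65(T − 100); water warms: 597·4.18·(T − 6.81) = 2495.5(T − 6.81)
2673.1 T = 96050 + 17765 + 16994 = 130809
T ≈ 48.94 °C — below 100 °C, confirming all the steam condensed.

T_f ≈ 48.9 °C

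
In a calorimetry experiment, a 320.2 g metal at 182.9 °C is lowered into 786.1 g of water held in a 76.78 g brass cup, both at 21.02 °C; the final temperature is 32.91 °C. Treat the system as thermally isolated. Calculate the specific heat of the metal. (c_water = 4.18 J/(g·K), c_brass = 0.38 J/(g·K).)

Let T be the final temperature. ΣQ_i = 0:
320.2·c·(32.91 − 182.9) + 786.1·4.18·(32.91 − 21.02) + 76.78·0.38·(32.91 − 21.02) = 0
-48027 c = -39416
c = -39416/-48027 ≈ 0.8207 J/(g·K)

c ≈ 0.821 J/(g·K)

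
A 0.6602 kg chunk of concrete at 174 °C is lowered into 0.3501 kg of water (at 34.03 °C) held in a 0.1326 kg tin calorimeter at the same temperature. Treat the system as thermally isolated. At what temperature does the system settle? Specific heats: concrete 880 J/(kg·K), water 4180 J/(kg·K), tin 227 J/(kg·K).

T_f ≈ 73.2 °C

Setting the total heat transfer to zero:
0.6602×880×(T − 174) + 0.3501×4180×(T − 34.03) + 0.1326×227×(T − 34.03) = 0
580.98(T − 174) + 1463.4(T − 34.03) + 30.1(T − 34.03) = 0
(580.98 + 1463.4 + 30.1) T = 580.98×174 + 1463.4×34.03 + 30.1×34.03
T ≈ 73.23 °C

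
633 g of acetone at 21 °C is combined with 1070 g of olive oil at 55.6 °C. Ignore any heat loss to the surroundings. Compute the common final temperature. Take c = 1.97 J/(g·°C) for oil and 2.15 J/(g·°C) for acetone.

Setting the total heat transfer to zero:
1070·1.97·(T − 55.6) + 633·2.15·(T − 21) = 0
2107.9(T − 55.6) + 1361(T − 21) = 0
3468.9 T = 145779
T = 145779/3468.9 ≈ 42.03 °C

T_f ≈ 42.0 °C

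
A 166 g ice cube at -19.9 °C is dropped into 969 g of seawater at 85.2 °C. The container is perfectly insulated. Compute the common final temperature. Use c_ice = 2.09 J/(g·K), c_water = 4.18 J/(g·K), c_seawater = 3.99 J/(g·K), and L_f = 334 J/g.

T_f ≈ 58.6 °C

Net heat exchanged in the isolated system is zero:
ice -19.9→0 °C: 166×2.09×19.9 = 6904.1
  melt ice: 166×334 = 55444
  warm the meltwater: 693.88 T
  seawater: 3866.3(T − 85.2)
4560.2 T = 329410 − 62348 = 267062
T ≈ 58.56 °C. Since T > 0 °C, the all-ice-melts assumption holds.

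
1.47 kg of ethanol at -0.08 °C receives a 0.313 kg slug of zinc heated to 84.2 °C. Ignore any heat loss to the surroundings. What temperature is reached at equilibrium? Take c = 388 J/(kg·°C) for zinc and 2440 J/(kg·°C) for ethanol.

T_f ≈ 2.7 °C

|Q_zinc| = |Q_ethanol|:
0.313*388*(84.2 − T) = 1.47*2440*(T − (-0.08))
121.44(84.2 − T) = 3586.8(T − (-0.08))
3708.2 T = 9938.6  ⇒  T ≈ 2.68 °C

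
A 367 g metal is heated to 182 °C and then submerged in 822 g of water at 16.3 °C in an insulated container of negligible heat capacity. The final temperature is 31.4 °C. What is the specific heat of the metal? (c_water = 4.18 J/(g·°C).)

c ≈ 0.939 J/(g·°C)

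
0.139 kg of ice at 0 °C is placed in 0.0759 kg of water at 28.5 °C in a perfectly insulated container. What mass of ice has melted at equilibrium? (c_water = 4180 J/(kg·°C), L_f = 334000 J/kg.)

m_melted ≈ 0.0271 kg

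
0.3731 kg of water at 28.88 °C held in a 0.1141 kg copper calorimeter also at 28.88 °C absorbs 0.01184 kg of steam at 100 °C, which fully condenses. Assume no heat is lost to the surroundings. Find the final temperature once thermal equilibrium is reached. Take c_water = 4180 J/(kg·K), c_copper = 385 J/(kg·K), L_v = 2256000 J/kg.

Let T be the final temperature. ΣQ_i = 0:
steam→water at 100 °C releases m L_v = 0.01184·2256000 = 26711
  condensed water 100 °C→T: 49.49(T − 100)
  original water: 1559.6(T − 28.88)
  copper cup: 0.1141·385·(T − 28.88) = 43.93(T − 28.88)
1653 T = 26711 + 4949.1 + 46309 = 77969
T ≈ 47.17 °C (< 100 °C, so full condensation is consistent).

T_f ≈ 47.2 °C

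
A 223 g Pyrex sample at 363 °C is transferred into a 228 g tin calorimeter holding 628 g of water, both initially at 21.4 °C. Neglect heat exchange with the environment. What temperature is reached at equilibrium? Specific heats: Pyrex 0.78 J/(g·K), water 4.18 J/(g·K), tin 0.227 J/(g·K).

Setting the total heat transfer to zero:
223*0.78*(T − 363) + 628*4.18*(T − 21.4) + 228*0.227*(T − 21.4) = 0
173.94(T − 363) + 2625(T − 21.4) + 51.76(T − 21.4) = 0
2850.7 T = 120424
T = 120424/2850.7 ≈ 42.24 °C

T_f ≈ 42.2 °C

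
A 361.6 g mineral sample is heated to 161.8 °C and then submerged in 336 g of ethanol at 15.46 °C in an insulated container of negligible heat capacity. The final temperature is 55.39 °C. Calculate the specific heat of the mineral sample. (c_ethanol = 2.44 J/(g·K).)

c ≈ 0.851 J/(g·K)

Heat lost by the mineral sample = heat gained by the ethanol:
361.6·c·(161.8 − 55.39) = 336·2.44·(55.39 − 15.46)
38478 c = 32736  ⇒  c ≈ 0.8508 J/(g·K)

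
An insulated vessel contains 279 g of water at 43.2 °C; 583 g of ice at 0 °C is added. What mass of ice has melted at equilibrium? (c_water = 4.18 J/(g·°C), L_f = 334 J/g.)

m_melted ≈ 151 g

Cooling the water to 0 °C releases 279·4.18·43.2 = 50381 J.
Melting all 583 g of ice would need 583·334 = 194722 J.
That's not enough to melt it all — equilibrium is at 0 °C with ice remaining.
m_melt = 50381 / L_f = 150.8 g.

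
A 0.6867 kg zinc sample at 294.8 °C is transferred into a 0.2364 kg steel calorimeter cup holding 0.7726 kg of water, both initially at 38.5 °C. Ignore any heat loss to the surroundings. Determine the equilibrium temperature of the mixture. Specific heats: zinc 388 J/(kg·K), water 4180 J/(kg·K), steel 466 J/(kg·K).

T_f ≈ 57.4 °C

Energy conservation, ΣQ = 0:
0.6867×388×(T − 294.8) + 0.7726×4180×(T − 38.5) + 0.2364×466×(T − 38.5) = 0
266.44(T − 294.8) + 3229.5(T − 38.5) + 110.16(T − 38.5) = 0
3606.1 T = 207122
T = 207122/3606.1 ≈ 57.44 °C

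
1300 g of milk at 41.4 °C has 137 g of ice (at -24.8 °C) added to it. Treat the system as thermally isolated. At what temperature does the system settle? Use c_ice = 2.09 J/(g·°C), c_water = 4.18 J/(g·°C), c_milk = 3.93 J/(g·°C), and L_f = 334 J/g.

T_f ≈ 27.9 °C

Sum of m c ΔT and latent-heat terms is zero:
warm ice to 0 °C: 137×2.09×(0 − (-24.8)) = 7101
  latent heat to melt: 137×334 = 45758
  warm the meltwater: 572.66 T
  milk cools: 1300×3.93×(T − 41.4) = 5109(T − 41.4)
5681.7 T = 211513 − 52859 = 158654
T ≈ 27.92 °C — above 0 °C, consistent with complete melting.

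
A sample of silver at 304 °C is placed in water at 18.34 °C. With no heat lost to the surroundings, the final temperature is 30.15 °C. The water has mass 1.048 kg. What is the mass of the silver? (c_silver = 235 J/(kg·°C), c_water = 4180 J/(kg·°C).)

m ≈ 0.804 kg

|Q_silver| = |Q_water|:
m×235×(304 − 30.15) = 1.048×4180×(30.15 − 18.34)
64355 m = 51735  ⇒  m ≈ 0.8039 kg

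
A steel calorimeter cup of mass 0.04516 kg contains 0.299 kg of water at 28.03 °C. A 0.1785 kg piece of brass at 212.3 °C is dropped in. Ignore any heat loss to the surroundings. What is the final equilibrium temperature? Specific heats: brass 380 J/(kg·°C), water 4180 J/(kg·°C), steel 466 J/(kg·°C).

T_f ≈ 37.4 °C

Heat gained plus heat lost sum to zero:
0.1785×380×(T − 212.3) + 0.299×4180×(T − 28.03) + 0.04516×466×(T − 28.03) = 0
(67.83 + 1249.8 + 21.04) T = 67.83×212.3 + 1249.8×28.03 + 21.04×28.03
T ≈ 37.37 °C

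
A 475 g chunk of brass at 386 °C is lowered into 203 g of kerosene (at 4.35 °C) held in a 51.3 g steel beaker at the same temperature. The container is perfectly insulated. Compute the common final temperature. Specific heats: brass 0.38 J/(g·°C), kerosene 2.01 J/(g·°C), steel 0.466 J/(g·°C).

T_f ≈ 116.8 °C

Net heat exchanged in the isolated system is zero:
475×0.38×(T − 386) + 203×2.01×(T − 4.35) + 51.3×0.466×(T − 4.35) = 0
180.5(T − 386) + 408.03(T − 4.35) + 23.91(T − 4.35) = 0
(180.5 + 408.03 + 23.91) T = 180.5×386 + 408.03×4.35 + 23.91×4.35
T = 71552/612.44 ≈ 116.83 °C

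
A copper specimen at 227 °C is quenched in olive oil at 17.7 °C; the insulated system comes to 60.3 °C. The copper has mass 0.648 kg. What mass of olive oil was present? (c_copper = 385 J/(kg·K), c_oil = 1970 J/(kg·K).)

m ≈ 0.496 kg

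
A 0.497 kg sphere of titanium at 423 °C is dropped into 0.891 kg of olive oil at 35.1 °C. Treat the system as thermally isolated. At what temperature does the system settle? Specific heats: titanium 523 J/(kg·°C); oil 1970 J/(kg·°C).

T_f ≈ 85.1 °C

Conservation of energy gives ΣQ = 0:
0.497*523*(T − 423) + 0.891*1970*(T − 35.1) = 0
259.93(T − 423) + 1755.3(T − 35.1) = 0
2015.2 T = 171561
T ≈ 85.13 °C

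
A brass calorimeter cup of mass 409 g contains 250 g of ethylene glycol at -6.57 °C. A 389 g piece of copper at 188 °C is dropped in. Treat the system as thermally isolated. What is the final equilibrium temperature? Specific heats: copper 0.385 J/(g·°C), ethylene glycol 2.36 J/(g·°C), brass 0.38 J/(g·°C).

T_f ≈ 26.0 °C

T_f = Σ m_i c_i T_i / Σ m_i c_i:
T_f = (149.77·188 + 590·(-6.57) + 155.42·(-6.57)) / (149.77 + 590 + 155.42)
    = 23258 / 895.19 ≈ 25.98 °C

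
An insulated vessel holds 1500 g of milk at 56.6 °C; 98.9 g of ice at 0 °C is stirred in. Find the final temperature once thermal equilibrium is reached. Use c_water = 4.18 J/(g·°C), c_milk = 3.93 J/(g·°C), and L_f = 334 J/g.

T_f ≈ 47.7 °C

Energy conservation, ΣQ = 0:
latent heat to melt: 98.9×334 = 33033; warm the meltwater: 413.4 T; milk cools: 1500×3.93×(T − 56.6) = 5895(T − 56.6)
6308.4 T = 333657 − 33033 = 300624
T ≈ 47.65 °C. Since T > 0 °C, the all-ice-melts assumption holds.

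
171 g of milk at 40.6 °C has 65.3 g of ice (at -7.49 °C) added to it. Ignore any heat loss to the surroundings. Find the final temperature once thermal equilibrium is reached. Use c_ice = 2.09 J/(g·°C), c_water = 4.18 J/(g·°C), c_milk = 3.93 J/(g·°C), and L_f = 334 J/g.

Let T be the final temperature. ΣQ_i = 0:
ice -7.49→0 °C: 65.3·2.09·7.49 = 1022.2
  fusion: m_ice L_f = 65.3·334 = 21810
  warm the meltwater: 272.95 T
  milk cools: 171·3.93·(T − 40.6) = 672.03(T − 40.6)
944.98 T = 27284 − 22832 = 4452
T ≈ 4.71 °C (positive, so assuming full melt was valid).

T_f ≈ 4.7 °C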